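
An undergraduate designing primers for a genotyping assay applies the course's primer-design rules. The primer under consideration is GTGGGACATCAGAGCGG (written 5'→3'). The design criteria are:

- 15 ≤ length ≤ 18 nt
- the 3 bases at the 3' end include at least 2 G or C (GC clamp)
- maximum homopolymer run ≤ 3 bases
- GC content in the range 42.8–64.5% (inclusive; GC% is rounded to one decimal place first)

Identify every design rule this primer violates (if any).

Fails: GC content.

Base counts: A=4, T=2, G=8, C=3 (length 17).
length: length 17 ✓
GC clamp: 3' end CGG has 3 G/C ✓
homopolymer run: longest run = 3 ✓
GC content: GC 11/17 = 64.7%, outside 42.8–64.5% ✗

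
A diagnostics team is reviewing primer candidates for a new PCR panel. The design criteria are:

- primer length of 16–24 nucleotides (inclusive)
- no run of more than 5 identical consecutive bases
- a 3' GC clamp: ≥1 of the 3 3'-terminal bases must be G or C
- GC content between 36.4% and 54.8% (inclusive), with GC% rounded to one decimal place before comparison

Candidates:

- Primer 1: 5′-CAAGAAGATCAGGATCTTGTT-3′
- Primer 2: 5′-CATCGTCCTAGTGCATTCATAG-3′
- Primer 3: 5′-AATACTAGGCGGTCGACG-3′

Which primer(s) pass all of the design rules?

Primer 1 and Primer 2.

Primer 1 (21 nt, A=7 T=6 G=5 C=3): length 21 ✓; longest run = 2 ✓; 3' end GTT has 1 G/C ✓; GC 8/21 = 38.1% ✓ — passes.
Primer 2 (22 nt, A=5 T=7 G=4 C=6): length 22 ✓; longest run = 2 ✓; 3' end TAG has 1 G/C ✓; GC 10/22 = 45.5% ✓ — passes.
Primer 3 (18 nt, A=5 T=3 G=6 C=4): length 18 ✓; longest run = 2 ✓; 3' end ACG has 2 G/C ✓; GC 10/18 = 55.6%, outside 36.4–54.8% ✗ — fails.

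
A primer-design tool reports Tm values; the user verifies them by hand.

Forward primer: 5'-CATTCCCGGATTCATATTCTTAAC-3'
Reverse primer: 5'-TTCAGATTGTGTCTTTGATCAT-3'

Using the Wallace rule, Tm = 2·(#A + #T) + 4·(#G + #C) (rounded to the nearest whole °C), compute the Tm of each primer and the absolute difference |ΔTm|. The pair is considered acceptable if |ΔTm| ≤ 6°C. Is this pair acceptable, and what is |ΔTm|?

Forward: A=6 T=9 G=2 C=7 → Tm = 2·15 + 4·9 = 66°C.
Reverse: A=4 T=11 G=4 C=3 → Tm = 2·15 + 4·7 = 58°C.
|ΔTm| = |66 − 58| = 8°C, > 6°C.

|ΔTm| = 8°C; the pair is not acceptable.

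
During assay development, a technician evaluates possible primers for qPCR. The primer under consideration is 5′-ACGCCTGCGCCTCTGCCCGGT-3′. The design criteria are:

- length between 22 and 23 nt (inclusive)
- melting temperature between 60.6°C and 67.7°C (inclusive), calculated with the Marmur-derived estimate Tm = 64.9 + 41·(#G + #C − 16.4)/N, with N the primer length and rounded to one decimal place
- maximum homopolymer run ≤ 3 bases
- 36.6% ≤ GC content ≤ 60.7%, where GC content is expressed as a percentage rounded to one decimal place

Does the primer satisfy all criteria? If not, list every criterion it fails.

Base counts: A=1, T=4, G=6, C=10 (length 21).
length: length 21, outside 22–23 ✗
Tm: Tm = 64.9 + 41·(16 − 16.4)/21 = 64.1°C ✓
homopolymer run: longest run = 3 ✓
GC content: GC 16/21 = 76.2%, outside 36.6–60.7% ✗

Fails: length, GC content.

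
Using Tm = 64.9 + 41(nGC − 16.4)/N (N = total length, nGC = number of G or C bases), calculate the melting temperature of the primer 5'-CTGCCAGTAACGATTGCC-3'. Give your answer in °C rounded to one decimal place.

50.3°C

Base counts: A=4, T=4, G=4, C=6; G+C = 10, N = 18.
Tm = 64.9 + 41·(10 − 16.4)/18 = 64.9 + -262.40/18 = 50.3°C.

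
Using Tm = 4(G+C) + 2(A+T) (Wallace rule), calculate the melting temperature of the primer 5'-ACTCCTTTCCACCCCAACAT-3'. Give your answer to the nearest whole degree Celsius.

60°C

Base counts: A=5, T=5, G=0, C=10 (length 20).
Tm = 2·(5+5) + 4·(0+10) = 2·10 + 4·10 = 20 + 40 = 60°C.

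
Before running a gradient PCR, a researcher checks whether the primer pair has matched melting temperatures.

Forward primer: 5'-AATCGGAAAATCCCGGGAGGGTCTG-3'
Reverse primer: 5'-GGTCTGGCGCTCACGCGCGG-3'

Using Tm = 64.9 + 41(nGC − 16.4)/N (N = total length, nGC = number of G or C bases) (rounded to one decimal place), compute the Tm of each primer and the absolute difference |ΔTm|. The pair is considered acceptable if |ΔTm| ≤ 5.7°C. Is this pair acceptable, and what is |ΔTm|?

Forward: G+C = 14, N = 25 → Tm = 64.9 + 41·(14 − 16.4)/25 = 61.0°C.
Reverse: G+C = 16, N = 20 → Tm = 64.9 + 41·(16 − 16.4)/20 = 64.1°C.
|ΔTm| = |61.0 − 64.1| = 3.1°C, ≤ 5.7°C.

|ΔTm| = 3.1°C; the pair is acceptable.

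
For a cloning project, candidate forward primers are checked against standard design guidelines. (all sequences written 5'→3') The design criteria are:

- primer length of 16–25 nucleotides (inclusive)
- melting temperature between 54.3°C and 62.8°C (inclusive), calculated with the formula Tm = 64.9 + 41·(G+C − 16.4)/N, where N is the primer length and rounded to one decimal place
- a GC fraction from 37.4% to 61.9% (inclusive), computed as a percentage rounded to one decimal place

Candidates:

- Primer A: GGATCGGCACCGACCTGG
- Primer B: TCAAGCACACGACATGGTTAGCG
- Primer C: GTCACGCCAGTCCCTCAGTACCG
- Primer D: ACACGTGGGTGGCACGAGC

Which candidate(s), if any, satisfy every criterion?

Primer A (18 nt, A=3 T=2 G=7 C=6): length 18 ✓; Tm = 64.9 + 41·(13 − 16.4)/18 = 57.2°C ✓; GC 13/18 = 72.2%, outside 37.4–61.9% ✗ — fails.
Primer B (23 nt, A=7 T=4 G=6 C=6): length 23 ✓; Tm = 64.9 + 41·(12 − 16.4)/23 = 57.1°C ✓; GC 12/23 = 52.2% ✓ — passes.
Primer C (23 nt, A=4 T=4 G=5 C=10): length 23 ✓; Tm = 64.9 + 41·(15 − 16.4)/23 = 62.4°C ✓; GC 15/23 = 65.2%, outside 37.4–61.9% ✗ — fails.
Primer D (19 nt, A=4 T=2 G=8 C=5): length 19 ✓; Tm = 64.9 + 41·(13 − 16.4)/19 = 57.6°C ✓; GC 13/19 = 68.4%, outside 37.4–61.9% ✗ — fails.

Primer B only.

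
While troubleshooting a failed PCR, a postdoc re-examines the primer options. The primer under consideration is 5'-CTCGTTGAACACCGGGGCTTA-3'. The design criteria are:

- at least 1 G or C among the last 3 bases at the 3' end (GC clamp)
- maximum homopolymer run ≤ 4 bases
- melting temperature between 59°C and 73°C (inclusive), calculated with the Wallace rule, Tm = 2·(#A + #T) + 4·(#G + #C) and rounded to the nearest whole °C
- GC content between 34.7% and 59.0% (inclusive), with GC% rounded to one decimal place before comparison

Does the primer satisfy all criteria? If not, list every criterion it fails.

Fails: GC clamp.

Base counts: A=4, T=5, G=6, C=6 (length 21).
GC clamp: 3' end TTA has 0 G/C, need ≥1 ✗
homopolymer run: longest run = 4 ✓
Tm: Tm = 2·9 + 4·12 = 66°C ✓
GC content: GC 12/21 = 57.1% ✓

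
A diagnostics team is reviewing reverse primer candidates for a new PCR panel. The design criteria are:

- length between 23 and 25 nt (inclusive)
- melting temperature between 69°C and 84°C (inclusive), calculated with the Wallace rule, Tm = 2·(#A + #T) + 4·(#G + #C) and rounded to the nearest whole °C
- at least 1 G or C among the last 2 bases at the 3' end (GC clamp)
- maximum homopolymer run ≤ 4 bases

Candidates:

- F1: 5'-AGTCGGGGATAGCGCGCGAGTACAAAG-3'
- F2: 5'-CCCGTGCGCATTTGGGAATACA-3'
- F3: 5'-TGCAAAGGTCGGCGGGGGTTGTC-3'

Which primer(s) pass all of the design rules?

None of the candidates satisfy all criteria.

F1 (27 nt, A=8 T=3 G=11 C=5): length 27, outside 23–25 ✗; Tm = 2·11 + 4·16 = 86°C, outside 69–84°C ✗; 3' end AG has 1 G/C ✓; longest run = 4 ✓ — fails.
F2 (22 nt, A=5 T=5 G=6 C=6): length 22, outside 23–25 ✗; Tm = 2·10 + 4·12 = 68°C, outside 69–84°C ✗; 3' end CA has 1 G/C ✓; longest run = 3 ✓ — fails.
F3 (23 nt, A=3 T=5 G=11 C=4): length 23 ✓; Tm = 2·8 + 4·15 = 76°C ✓; 3' end TC has 1 G/C ✓; longest run = 5, exceeds 4 ✗ — fails.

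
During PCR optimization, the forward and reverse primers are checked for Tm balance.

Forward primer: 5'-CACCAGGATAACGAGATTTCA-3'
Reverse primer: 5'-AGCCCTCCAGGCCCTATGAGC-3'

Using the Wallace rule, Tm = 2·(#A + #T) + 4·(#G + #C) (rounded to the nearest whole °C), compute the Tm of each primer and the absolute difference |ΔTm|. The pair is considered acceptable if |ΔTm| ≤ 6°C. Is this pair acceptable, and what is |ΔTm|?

Forward: A=8 T=4 G=4 C=5 → Tm = 2·12 + 4·9 = 60°C.
Reverse: A=4 T=3 G=5 C=9 → Tm = 2·7 + 4·14 = 70°C.
|ΔTm| = |60 − 70| = 10°C, > 6°C.

|ΔTm| = 10°C; the pair is not acceptable.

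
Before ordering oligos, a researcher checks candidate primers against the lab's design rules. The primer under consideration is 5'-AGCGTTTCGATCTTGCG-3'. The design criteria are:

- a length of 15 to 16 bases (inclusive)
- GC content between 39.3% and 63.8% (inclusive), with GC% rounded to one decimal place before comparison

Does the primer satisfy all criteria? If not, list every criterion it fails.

Fails: length.

Base counts: A=2, T=6, G=5, C=4 (length 17).
length: length 17, outside 15–16 ✗
GC content: GC 9/17 = 52.9% ✓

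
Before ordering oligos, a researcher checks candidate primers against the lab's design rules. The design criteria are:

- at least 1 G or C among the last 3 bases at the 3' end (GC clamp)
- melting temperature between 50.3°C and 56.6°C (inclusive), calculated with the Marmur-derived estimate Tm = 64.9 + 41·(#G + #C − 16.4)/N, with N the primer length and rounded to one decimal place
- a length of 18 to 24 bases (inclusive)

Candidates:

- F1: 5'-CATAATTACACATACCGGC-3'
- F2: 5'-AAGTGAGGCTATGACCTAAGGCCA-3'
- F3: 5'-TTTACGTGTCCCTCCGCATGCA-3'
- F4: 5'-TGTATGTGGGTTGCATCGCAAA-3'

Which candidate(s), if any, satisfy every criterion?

F1 (19 nt, A=7 T=4 G=2 C=6): 3' end GGC has 3 G/C ✓; Tm = 64.9 + 41·(8 − 16.4)/19 = 46.8°C, outside 50.3–56.6°C ✗; length 19 ✓ — fails.
F2 (24 nt, A=8 T=4 G=7 C=5): 3' end CCA has 2 G/C ✓; Tm = 64.9 + 41·(12 − 16.4)/24 = 57.4°C, outside 50.3–56.6°C ✗; length 24 ✓ — fails.
F3 (22 nt, A=3 T=7 G=4 C=8): 3' end GCA has 2 G/C ✓; Tm = 64.9 + 41·(12 − 16.4)/22 = 56.7°C, outside 50.3–56.6°C ✗; length 22 ✓ — fails.
F4 (22 nt, A=5 T=7 G=7 C=3): 3' end AAA has 0 G/C, need ≥1 ✗; Tm = 64.9 + 41·(10 − 16.4)/22 = 53.0°C ✓; length 22 ✓ — fails.

None of the candidates satisfy all criteria.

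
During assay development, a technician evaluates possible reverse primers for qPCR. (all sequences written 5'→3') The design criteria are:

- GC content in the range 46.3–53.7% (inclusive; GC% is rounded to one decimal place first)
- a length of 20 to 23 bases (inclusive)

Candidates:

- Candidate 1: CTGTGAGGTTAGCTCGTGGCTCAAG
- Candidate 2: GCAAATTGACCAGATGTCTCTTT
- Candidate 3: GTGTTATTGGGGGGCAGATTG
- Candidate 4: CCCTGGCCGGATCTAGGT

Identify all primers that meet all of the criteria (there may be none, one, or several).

Candidate 1 (25 nt, A=4 T=7 G=9 C=5): GC 14/25 = 56.0%, outside 46.3–53.7% ✗; length 25, outside 20–23 ✗ — fails.
Candidate 2 (23 nt, A=6 T=8 G=4 C=5): GC 9/23 = 39.1%, outside 46.3–53.7% ✗; length 23 ✓ — fails.
Candidate 3 (21 nt, A=3 T=7 G=10 C=1): GC 11/21 = 52.4% ✓; length 21 ✓ — passes.
Candidate 4 (18 nt, A=2 T=4 G=6 C=6): GC 12/18 = 66.7%, outside 46.3–53.7% ✗; length 18, outside 20–23 ✗ — fails.

Candidate 3 only.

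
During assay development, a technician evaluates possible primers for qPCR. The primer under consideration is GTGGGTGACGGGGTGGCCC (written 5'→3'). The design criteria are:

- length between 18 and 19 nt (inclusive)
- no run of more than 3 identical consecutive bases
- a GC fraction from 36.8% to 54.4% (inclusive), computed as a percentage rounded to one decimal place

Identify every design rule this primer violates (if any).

Fails: homopolymer run, GC content.

Base counts: A=1, T=3, G=11, C=4 (length 19).
length: length 19 ✓
homopolymer run: longest run = 4, exceeds 3 ✗
GC content: GC 15/19 = 78.9%, outside 36.8–54.4% ✗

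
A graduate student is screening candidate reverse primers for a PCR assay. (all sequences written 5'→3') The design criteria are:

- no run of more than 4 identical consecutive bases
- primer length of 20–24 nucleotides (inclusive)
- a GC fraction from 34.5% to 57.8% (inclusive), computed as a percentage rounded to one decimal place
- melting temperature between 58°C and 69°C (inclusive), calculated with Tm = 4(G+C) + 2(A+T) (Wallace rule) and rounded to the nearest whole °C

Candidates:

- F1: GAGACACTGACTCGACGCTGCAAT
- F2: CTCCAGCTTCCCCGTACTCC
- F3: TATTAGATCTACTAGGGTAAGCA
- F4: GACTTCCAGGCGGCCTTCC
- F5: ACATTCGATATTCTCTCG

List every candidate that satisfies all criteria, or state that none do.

F3 only.

F1 (24 nt, A=7 T=4 G=6 C=7): longest run = 2 ✓; length 24 ✓; GC 13/24 = 54.2% ✓; Tm = 2·11 + 4·13 = 74°C, outside 58–69°C ✗ — fails.
F2 (20 nt, A=2 T=5 G=2 C=11): longest run = 4 ✓; length 20 ✓; GC 13/20 = 65.0%, outside 34.5–57.8% ✗; Tm = 2·7 + 4·13 = 66°C ✓ — fails.
F3 (23 nt, A=8 T=7 G=5 C=3): longest run = 3 ✓; length 23 ✓; GC 8/23 = 34.8% ✓; Tm = 2·15 + 4·8 = 62°C ✓ — passes.
F4 (19 nt, A=2 T=4 G=5 C=8): longest run = 2 ✓; length 19, outside 20–24 ✗; GC 13/19 = 68.4%, outside 34.5–57.8% ✗; Tm = 2·6 + 4·13 = 64°C ✓ — fails.
F5 (18 nt, A=4 T=7 G=2 C=5): longest run = 2 ✓; length 18, outside 20–24 ✗; GC 7/18 = 38.9% ✓; Tm = 2·11 + 4·7 = 50°C, outside 58–69°C ✗ — fails.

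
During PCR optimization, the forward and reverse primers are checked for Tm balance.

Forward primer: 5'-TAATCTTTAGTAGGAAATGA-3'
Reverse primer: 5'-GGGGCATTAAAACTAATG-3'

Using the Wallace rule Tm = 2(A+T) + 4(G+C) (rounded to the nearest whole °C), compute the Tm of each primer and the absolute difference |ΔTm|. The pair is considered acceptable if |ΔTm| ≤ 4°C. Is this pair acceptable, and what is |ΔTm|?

|ΔTm| = 0°C; the pair is acceptable.

Forward: A=8 T=7 G=4 C=1 → Tm = 2·15 + 4·5 = 50°C.
Reverse: A=7 T=4 G=5 C=2 → Tm = 2·11 + 4·7 = 50°C.
|ΔTm| = |50 − 50| = 0°C, ≤ 4°C.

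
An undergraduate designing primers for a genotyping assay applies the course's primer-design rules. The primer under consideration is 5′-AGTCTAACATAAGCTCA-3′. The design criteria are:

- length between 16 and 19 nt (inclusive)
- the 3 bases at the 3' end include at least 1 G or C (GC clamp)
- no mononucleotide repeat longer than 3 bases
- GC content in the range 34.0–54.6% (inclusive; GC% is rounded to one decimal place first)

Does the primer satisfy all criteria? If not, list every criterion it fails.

Meets all criteria.

Base counts: A=7, T=4, G=2, C=4 (length 17).
length: length 17 ✓
GC clamp: 3' end TCA has 1 G/C ✓
homopolymer run: longest run = 2 ✓
GC content: GC 6/17 = 35.3% ✓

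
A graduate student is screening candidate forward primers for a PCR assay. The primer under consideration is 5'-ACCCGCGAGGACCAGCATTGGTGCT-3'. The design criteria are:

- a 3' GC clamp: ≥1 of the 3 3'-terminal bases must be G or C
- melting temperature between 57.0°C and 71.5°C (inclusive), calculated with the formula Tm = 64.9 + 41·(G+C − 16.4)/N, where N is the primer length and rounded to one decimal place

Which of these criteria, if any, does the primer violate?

Meets all criteria.

Base counts: A=5, T=4, G=8, C=8 (length 25).
GC clamp: 3' end GCT has 2 G/C ✓
Tm: Tm = 64.9 + 41·(16 − 16.4)/25 = 64.2°C ✓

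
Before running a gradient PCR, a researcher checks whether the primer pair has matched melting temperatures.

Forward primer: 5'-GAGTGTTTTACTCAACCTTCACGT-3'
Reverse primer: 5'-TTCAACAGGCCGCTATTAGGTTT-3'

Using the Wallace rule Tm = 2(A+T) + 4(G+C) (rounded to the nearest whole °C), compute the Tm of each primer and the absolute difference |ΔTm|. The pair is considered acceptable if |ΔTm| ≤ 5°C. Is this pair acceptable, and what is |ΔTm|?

Forward: A=5 T=9 G=4 C=6 → Tm = 2·14 + 4·10 = 68°C.
Reverse: A=5 T=8 G=5 C=5 → Tm = 2·13 + 4·10 = 66°C.
|ΔTm| = |68 − 66| = 2°C, ≤ 5°C.

|ΔTm| = 2°C; the pair is acceptable.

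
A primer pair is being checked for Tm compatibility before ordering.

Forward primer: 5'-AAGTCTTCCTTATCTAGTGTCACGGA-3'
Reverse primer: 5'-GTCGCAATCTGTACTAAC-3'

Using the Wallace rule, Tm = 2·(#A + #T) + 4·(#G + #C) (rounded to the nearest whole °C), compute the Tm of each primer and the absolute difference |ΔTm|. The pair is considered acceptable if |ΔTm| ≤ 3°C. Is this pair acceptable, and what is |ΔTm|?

Forward: A=6 T=9 G=5 C=6 → Tm = 2·15 + 4·11 = 74°C.
Reverse: A=5 T=5 G=3 C=5 → Tm = 2·10 + 4·8 = 52°C.
|ΔTm| = |74 − 52| = 22°C, > 3°C.

|ΔTm| = 22°C; the pair is not acceptable.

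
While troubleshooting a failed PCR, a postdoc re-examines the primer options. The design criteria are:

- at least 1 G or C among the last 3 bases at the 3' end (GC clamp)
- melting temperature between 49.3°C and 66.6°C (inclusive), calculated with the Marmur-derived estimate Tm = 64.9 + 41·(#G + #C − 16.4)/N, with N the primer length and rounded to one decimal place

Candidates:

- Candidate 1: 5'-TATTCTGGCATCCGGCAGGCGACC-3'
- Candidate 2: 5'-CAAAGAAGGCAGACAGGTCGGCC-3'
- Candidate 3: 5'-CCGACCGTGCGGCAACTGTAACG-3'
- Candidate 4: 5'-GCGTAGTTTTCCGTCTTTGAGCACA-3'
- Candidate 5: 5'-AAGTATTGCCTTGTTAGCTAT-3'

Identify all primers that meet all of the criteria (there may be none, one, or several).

Candidate 1, Candidate 2, Candidate 3 and Candidate 4.

Candidate 1 (24 nt, A=4 T=5 G=7 C=8): 3' end ACC has 2 G/C ✓; Tm = 64.9 + 41·(15 − 16.4)/24 = 62.5°C ✓ — passes.
Candidate 2 (23 nt, A=8 T=1 G=8 C=6): 3' end GCC has 3 G/C ✓; Tm = 64.9 + 41·(14 − 16.4)/23 = 60.6°C ✓ — passes.
Candidate 3 (23 nt, A=5 T=3 G=7 C=8): 3' end ACG has 2 G/C ✓; Tm = 64.9 + 41·(15 − 16.4)/23 = 62.4°C ✓ — passes.
Candidate 4 (25 nt, A=4 T=9 G=6 C=6): 3' end ACA has 1 G/C ✓; Tm = 64.9 + 41·(12 − 16.4)/25 = 57.7°C ✓ — passes.
Candidate 5 (21 nt, A=5 T=9 G=4 C=3): 3' end TAT has 0 G/C, need ≥1 ✗; Tm = 64.9 + 41·(7 − 16.4)/21 = 46.5°C, outside 49.3–66.6°C ✗ — fails.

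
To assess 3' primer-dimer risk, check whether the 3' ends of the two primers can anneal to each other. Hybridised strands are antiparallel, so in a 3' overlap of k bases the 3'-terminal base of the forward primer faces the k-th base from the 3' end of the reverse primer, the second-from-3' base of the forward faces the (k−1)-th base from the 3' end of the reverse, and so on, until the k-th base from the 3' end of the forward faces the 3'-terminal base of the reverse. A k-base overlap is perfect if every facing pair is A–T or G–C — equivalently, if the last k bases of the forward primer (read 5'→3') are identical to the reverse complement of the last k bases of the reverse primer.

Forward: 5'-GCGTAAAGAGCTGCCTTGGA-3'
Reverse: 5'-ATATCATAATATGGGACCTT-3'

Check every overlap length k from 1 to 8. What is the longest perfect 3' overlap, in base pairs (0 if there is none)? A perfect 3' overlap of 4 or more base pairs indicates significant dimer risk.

Last 8 bases (5'→3') — forward …GCCTTGGA, reverse …GGGACCTT.
Reverse complement of the reverse primer's last 8 bases: AAGGTCCC; its first k bases are the reverse complement of the reverse primer's last k bases, so a perfect k-base overlap needs the forward primer's last k bases to equal them.
Comparing (forward last k vs required): k=1: A vs A ✓; k=2: GA vs AA ✗; k=3: GGA vs AAG ✗; k=4: TGGA vs AAGG ✗; k=5: TTGGA vs AAGGT ✗; k=6: CTTGGA vs AAGGTC ✗; k=7: CCTTGGA vs AAGGTCC ✗; k=8: GCCTTGGA vs AAGGTCCC ✗.
Only k = 1 is perfect, so the longest perfect 3' overlap is 1.

Longest perfect overlap: 1 complementary base pair; below the dimer-risk threshold (threshold 4).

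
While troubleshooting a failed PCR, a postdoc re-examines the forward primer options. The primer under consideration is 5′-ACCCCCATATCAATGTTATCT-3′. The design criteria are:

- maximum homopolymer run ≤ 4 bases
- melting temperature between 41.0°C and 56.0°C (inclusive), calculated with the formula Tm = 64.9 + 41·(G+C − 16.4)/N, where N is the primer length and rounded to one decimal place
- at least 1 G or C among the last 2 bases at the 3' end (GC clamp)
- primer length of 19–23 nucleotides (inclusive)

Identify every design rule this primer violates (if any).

Fails: homopolymer run.

Base counts: A=6, T=7, G=1, C=7 (length 21).
homopolymer run: longest run = 5, exceeds 4 ✗
Tm: Tm = 64.9 + 41·(8 − 16.4)/21 = 48.5°C ✓
GC clamp: 3' end CT has 1 G/C ✓
length: length 21 ✓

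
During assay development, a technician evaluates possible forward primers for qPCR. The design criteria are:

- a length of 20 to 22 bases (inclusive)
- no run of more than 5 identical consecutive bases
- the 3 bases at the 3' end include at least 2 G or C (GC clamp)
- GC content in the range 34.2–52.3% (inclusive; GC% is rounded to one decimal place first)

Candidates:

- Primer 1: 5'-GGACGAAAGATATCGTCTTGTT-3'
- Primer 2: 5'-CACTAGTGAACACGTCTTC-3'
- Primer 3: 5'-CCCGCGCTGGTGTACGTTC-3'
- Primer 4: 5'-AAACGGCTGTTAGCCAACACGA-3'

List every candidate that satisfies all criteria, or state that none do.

Primer 4 only.

Primer 1 (22 nt, A=6 T=7 G=6 C=3): length 22 ✓; longest run = 3 ✓; 3' end GTT has 1 G/C, need ≥2 ✗; GC 9/22 = 40.9% ✓ — fails.
Primer 2 (19 nt, A=5 T=5 G=3 C=6): length 19, outside 20–22 ✗; longest run = 2 ✓; 3' end TTC has 1 G/C, need ≥2 ✗; GC 9/19 = 47.4% ✓ — fails.
Primer 3 (19 nt, A=1 T=5 G=6 C=7): length 19, outside 20–22 ✗; longest run = 3 ✓; 3' end TTC has 1 G/C, need ≥2 ✗; GC 13/19 = 68.4%, outside 34.2–52.3% ✗ — fails.
Primer 4 (22 nt, A=8 T=3 G=5 C=6): length 22 ✓; longest run = 3 ✓; 3' end CGA has 2 G/C ✓; GC 11/22 = 50.0% ✓ — passes.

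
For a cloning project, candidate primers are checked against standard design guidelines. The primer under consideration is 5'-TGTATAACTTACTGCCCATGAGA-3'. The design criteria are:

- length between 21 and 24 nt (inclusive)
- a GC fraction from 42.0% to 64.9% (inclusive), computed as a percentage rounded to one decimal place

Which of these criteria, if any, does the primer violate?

Fails: GC content.

Base counts: A=7, T=7, G=4, C=5 (length 23).
length: length 23 ✓
GC content: GC 9/23 = 39.1%, outside 42.0–64.9% ✗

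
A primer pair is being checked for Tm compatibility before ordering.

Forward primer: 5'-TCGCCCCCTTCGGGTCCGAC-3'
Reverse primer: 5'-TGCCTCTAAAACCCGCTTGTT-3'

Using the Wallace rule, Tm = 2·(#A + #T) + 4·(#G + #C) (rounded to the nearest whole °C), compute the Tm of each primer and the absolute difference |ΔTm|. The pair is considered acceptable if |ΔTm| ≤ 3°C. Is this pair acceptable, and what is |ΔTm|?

Forward: A=1 T=4 G=5 C=10 → Tm = 2·5 + 4·15 = 70°C.
Reverse: A=4 T=7 G=3 C=7 → Tm = 2·11 + 4·10 = 62°C.
|ΔTm| = |70 − 62| = 8°C, > 3°C.

|ΔTm| = 8°C; the pair is not acceptable.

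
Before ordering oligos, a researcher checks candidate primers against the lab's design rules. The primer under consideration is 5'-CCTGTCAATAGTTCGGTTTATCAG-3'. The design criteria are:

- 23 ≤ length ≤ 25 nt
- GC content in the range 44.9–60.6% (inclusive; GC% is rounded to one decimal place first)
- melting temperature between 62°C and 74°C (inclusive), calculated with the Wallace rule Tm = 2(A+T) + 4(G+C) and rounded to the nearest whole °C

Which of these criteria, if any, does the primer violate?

Base counts: A=5, T=9, G=5, C=5 (length 24).
length: length 24 ✓
GC content: GC 10/24 = 41.7%, outside 44.9–60.6% ✗
Tm: Tm = 2·14 + 4·10 = 68°C ✓

Fails: GC content.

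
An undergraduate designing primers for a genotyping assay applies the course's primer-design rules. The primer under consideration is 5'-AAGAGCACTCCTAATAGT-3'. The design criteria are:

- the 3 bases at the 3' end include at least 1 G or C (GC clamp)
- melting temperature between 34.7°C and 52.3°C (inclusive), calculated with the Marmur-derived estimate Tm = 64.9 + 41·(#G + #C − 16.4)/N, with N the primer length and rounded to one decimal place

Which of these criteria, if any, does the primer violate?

Meets all criteria.

Base counts: A=7, T=4, G=3, C=4 (length 18).
GC clamp: 3' end AGT has 1 G/C ✓
Tm: Tm = 64.9 + 41·(7 − 16.4)/18 = 43.5°C ✓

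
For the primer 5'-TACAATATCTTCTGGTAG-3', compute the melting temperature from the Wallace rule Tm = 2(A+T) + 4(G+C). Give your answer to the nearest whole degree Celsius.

48°C

Base counts: A=5, T=7, G=3, C=3 (length 18).
Tm = 2·(5+7) + 4·(3+3) = 2·12 + 4·6 = 24 + 24 = 48°C.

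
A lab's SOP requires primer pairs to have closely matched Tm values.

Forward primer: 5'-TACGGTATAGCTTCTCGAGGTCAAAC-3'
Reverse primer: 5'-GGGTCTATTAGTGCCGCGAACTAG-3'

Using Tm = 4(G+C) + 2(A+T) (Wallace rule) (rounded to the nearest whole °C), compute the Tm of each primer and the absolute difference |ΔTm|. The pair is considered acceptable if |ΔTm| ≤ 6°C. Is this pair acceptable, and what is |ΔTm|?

|ΔTm| = 2°C; the pair is acceptable.

Forward: A=7 T=7 G=6 C=6 → Tm = 2·14 + 4·12 = 76°C.
Reverse: A=5 T=6 G=8 C=5 → Tm = 2·11 + 4·13 = 74°C.
|ΔTm| = |76 − 74| = 2°C, ≤ 6°C.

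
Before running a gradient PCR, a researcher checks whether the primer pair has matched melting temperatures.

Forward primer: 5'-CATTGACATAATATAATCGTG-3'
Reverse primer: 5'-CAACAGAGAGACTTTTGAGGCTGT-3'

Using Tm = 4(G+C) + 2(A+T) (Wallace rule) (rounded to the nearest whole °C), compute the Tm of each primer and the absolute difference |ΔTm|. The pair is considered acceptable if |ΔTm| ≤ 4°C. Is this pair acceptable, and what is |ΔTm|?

Forward: A=8 T=7 G=3 C=3 → Tm = 2·15 + 4·6 = 54°C.
Reverse: A=7 T=6 G=7 C=4 → Tm = 2·13 + 4·11 = 70°C.
|ΔTm| = |54 − 70| = 16°C, > 4°C.

|ΔTm| = 16°C; the pair is not acceptable.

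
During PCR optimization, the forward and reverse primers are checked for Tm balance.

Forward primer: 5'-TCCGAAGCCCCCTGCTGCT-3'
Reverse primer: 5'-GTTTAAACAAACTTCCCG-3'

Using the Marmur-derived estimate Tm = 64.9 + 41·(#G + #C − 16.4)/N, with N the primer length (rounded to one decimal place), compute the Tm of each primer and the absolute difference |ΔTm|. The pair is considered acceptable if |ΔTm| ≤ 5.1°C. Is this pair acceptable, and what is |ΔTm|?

|ΔTm| = 14.1°C; the pair is not acceptable.

Forward: G+C = 13, N = 19 → Tm = 64.9 + 41·(13 − 16.4)/19 = 57.6°C.
Reverse: G+C = 7, N = 18 → Tm = 64.9 + 41·(7 − 16.4)/18 = 43.5°C.
|ΔTm| = |57.6 − 43.5| = 14.1°C, > 5.1°C.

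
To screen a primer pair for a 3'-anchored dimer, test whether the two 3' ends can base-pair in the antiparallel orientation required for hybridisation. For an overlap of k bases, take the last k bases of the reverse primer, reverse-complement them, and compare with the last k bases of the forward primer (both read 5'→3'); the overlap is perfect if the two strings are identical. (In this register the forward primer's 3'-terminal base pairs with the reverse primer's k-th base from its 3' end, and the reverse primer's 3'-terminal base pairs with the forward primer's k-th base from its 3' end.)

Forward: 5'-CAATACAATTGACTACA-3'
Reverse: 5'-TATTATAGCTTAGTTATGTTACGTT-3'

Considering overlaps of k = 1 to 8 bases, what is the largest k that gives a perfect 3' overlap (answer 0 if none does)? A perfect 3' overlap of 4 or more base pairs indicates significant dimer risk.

Longest perfect overlap: 1 complementary base pair; below the dimer-risk threshold (threshold 4).

Last 8 bases (5'→3') — forward …TGACTACA, reverse …GTTACGTT.
Reverse complement of the reverse primer's last 8 bases: AACGTAAC; its first k bases are the reverse complement of the reverse primer's last k bases, so a perfect k-base overlap needs the forward primer's last k bases to equal them.
Comparing (forward last k vs required): k=1: A vs A ✓; k=2: CA vs AA ✗; k=3: ACA vs AAC ✗; k=4: TACA vs AACG ✗; k=5: CTACA vs AACGT ✗; k=6: ACTACA vs AACGTA ✗; k=7: GACTACA vs AACGTAA ✗; k=8: TGACTACA vs AACGTAAC ✗.
Only k = 1 is perfect, so the longest perfect 3' overlap is 1.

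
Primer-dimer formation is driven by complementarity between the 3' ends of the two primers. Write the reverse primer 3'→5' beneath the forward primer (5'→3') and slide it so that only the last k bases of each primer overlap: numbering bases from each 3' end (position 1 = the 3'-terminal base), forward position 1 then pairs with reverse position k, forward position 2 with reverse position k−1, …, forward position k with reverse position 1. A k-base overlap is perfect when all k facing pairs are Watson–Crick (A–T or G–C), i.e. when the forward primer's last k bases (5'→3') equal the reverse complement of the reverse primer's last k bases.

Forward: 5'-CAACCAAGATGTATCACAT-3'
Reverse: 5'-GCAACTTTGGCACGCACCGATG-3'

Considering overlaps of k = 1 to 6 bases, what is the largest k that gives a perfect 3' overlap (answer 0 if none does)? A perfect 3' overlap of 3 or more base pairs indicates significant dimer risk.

Longest perfect overlap: 3 complementary base pairs; significant dimer risk (threshold 3).

Last 6 bases (5'→3') — forward …TCACAT, reverse …CCGATG.
Reverse complement of the reverse primer's last 6 bases: CATCGG; its first k bases are the reverse complement of the reverse primer's last k bases, so a perfect k-base overlap needs the forward primer's last k bases to equal them.
Comparing (forward last k vs required): k=1: T vs C ✗; k=2: AT vs CA ✗; k=3: CAT vs CAT ✓; k=4: ACAT vs CATC ✗; k=5: CACAT vs CATCG ✗; k=6: TCACAT vs CATCGG ✗.
Only k = 3 is perfect, so the longest perfect 3' overlap is 3.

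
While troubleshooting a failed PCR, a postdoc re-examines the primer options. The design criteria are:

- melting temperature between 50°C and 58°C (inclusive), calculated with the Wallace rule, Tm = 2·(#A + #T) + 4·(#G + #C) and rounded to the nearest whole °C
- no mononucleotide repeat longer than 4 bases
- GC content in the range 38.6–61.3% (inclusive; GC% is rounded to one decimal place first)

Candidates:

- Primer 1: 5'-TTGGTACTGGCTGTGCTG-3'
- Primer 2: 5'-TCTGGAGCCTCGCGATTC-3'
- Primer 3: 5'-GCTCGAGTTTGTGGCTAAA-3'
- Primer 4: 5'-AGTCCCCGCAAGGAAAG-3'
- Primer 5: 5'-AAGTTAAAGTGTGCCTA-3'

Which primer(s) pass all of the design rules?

Primer 1 (18 nt, A=1 T=7 G=7 C=3): Tm = 2·8 + 4·10 = 56°C ✓; longest run = 2 ✓; GC 10/18 = 55.6% ✓ — passes.
Primer 2 (18 nt, A=2 T=5 G=5 C=6): Tm = 2·7 + 4·11 = 58°C ✓; longest run = 2 ✓; GC 11/18 = 61.1% ✓ — passes.
Primer 3 (19 nt, A=4 T=6 G=6 C=3): Tm = 2·10 + 4·9 = 56°C ✓; longest run = 3 ✓; GC 9/19 = 47.4% ✓ — passes.
Primer 4 (17 nt, A=6 T=1 G=5 C=5): Tm = 2·7 + 4·10 = 54°C ✓; longest run = 4 ✓; GC 10/17 = 58.8% ✓ — passes.
Primer 5 (17 nt, A=6 T=5 G=4 C=2): Tm = 2·11 + 4·6 = 46°C, outside 50–58°C ✗; longest run = 3 ✓; GC 6/17 = 35.3%, outside 38.6–61.3% ✗ — fails.

Primer 1, Primer 2, Primer 3 and Primer 4.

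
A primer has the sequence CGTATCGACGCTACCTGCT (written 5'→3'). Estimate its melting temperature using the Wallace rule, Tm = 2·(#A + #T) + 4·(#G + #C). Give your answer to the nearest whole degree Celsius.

60°C

Base counts: A=3, T=5, G=4, C=7 (length 19).
Tm = 2·(3+5) + 4·(4+7) = 2·8 + 4·11 = 16 + 44 = 60°C.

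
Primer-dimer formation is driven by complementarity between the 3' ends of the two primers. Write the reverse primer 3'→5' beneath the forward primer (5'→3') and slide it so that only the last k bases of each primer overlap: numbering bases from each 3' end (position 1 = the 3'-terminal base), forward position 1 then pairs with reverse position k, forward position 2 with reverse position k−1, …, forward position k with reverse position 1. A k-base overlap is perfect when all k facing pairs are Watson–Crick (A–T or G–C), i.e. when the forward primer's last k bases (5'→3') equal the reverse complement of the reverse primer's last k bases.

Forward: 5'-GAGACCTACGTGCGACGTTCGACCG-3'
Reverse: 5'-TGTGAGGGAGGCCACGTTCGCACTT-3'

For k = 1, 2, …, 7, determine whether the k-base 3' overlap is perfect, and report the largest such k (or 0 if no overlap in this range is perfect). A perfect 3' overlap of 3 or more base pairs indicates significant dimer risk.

Longest perfect overlap: 0 complementary base pairs; below the dimer-risk threshold (threshold 3).

Last 7 bases (5'→3') — forward …TCGACCG, reverse …CGCACTT.
Reverse complement of the reverse primer's last 7 bases: AAGTGCG; its first k bases are the reverse complement of the reverse primer's last k bases, so a perfect k-base overlap needs the forward primer's last k bases to equal them.
Comparing (forward last k vs required): k=1: G vs A ✗; k=2: CG vs AA ✗; k=3: CCG vs AAG ✗; k=4: ACCG vs AAGT ✗; k=5: GACCG vs AAGTG ✗; k=6: CGACCG vs AAGTGC ✗; k=7: TCGACCG vs AAGTGCG ✗.
No overlap length from 1 to 7 is perfect, so the longest perfect 3' overlap is 0.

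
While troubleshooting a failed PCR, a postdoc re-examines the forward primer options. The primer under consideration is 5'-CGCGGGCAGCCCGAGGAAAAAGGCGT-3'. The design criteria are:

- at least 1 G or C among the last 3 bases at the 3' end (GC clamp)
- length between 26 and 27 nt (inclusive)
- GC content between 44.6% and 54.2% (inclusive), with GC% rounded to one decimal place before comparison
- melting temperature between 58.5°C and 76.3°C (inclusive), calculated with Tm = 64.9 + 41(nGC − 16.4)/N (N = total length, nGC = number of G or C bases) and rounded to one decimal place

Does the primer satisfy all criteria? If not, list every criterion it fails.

Base counts: A=7, T=1, G=11, C=7 (length 26).
GC clamp: 3' end CGT has 2 G/C ✓
length: length 26 ✓
GC content: GC 18/26 = 69.2%, outside 44.6–54.2% ✗
Tm: Tm = 64.9 + 41·(18 − 16.4)/26 = 67.4°C ✓

Fails: GC content.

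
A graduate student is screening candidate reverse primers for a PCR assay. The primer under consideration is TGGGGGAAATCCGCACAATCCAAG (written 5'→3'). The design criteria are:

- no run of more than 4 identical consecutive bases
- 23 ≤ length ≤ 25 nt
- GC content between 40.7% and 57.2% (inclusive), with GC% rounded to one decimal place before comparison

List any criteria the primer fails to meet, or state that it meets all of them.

Base counts: A=8, T=3, G=7, C=6 (length 24).
homopolymer run: longest run = 5, exceeds 4 ✗
length: length 24 ✓
GC content: GC 13/24 = 54.2% ✓

Fails: homopolymer run.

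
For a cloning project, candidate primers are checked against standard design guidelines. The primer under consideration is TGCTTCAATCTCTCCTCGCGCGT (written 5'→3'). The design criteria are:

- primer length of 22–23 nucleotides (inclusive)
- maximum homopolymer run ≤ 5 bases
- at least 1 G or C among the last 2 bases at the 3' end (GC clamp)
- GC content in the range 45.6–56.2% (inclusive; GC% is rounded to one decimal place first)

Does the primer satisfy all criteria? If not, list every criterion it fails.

Fails: GC content.

Base counts: A=2, T=8, G=4, C=9 (length 23).
length: length 23 ✓
homopolymer run: longest run = 2 ✓
GC clamp: 3' end GT has 1 G/C ✓
GC content: GC 13/23 = 56.5%, outside 45.6–56.2% ✗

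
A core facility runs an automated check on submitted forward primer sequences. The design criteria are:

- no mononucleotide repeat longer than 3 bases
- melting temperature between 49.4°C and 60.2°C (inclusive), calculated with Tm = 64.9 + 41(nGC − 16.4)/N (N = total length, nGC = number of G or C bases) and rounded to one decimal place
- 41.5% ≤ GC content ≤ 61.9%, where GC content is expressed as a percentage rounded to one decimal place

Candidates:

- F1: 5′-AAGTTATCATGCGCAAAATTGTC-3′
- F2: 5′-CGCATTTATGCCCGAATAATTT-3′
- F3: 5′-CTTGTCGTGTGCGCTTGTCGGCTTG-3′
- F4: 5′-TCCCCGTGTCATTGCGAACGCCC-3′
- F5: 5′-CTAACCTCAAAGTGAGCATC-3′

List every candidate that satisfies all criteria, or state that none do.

F1 (23 nt, A=8 T=7 G=4 C=4): longest run = 4, exceeds 3 ✗; Tm = 64.9 + 41·(8 − 16.4)/23 = 49.9°C ✓; GC 8/23 = 34.8%, outside 41.5–61.9% ✗ — fails.
F2 (22 nt, A=6 T=8 G=3 C=5): longest run = 3 ✓; Tm = 64.9 + 41·(8 − 16.4)/22 = 49.2°C, outside 49.4–60.2°C ✗; GC 8/22 = 36.4%, outside 41.5–61.9% ✗ — fails.
F3 (25 nt, A=0 T=10 G=9 C=6): longest run = 2 ✓; Tm = 64.9 + 41·(15 − 16.4)/25 = 62.6°C, outside 49.4–60.2°C ✗; GC 15/25 = 60.0% ✓ — fails.
F4 (23 nt, A=3 T=5 G=5 C=10): longest run = 4, exceeds 3 ✗; Tm = 64.9 + 41·(15 − 16.4)/23 = 62.4°C, outside 49.4–60.2°C ✗; GC 15/23 = 65.2%, outside 41.5–61.9% ✗ — fails.
F5 (20 nt, A=7 T=4 G=3 C=6): longest run = 3 ✓; Tm = 64.9 + 41·(9 − 16.4)/20 = 49.7°C ✓; GC 9/20 = 45.0% ✓ — passes.

F5 only.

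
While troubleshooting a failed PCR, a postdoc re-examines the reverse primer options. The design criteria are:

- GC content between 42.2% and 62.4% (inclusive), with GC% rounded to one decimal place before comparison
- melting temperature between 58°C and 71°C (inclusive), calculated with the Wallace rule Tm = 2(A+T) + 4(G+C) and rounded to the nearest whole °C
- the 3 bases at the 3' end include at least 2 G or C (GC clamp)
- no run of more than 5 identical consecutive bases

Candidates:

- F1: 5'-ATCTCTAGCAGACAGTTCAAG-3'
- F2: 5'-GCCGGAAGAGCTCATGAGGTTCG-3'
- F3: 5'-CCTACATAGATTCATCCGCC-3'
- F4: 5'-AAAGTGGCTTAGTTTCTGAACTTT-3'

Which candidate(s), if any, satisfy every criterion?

F1 (21 nt, A=7 T=5 G=4 C=5): GC 9/21 = 42.9% ✓; Tm = 2·12 + 4·9 = 60°C ✓; 3' end AAG has 1 G/C, need ≥2 ✗; longest run = 2 ✓ — fails.
F2 (23 nt, A=5 T=4 G=9 C=5): GC 14/23 = 60.9% ✓; Tm = 2·9 + 4·14 = 74°C, outside 58–71°C ✗; 3' end TCG has 2 G/C ✓; longest run = 2 ✓ — fails.
F3 (20 nt, A=5 T=5 G=2 C=8): GC 10/20 = 50.0% ✓; Tm = 2·10 + 4·10 = 60°C ✓; 3' end GCC has 3 G/C ✓; longest run = 2 ✓ — passes.
F4 (24 nt, A=6 T=10 G=5 C=3): GC 8/24 = 33.3%, outside 42.2–62.4% ✗; Tm = 2·16 + 4·8 = 64°C ✓; 3' end TTT has 0 G/C, need ≥2 ✗; longest run = 3 ✓ — fails.

F3 only.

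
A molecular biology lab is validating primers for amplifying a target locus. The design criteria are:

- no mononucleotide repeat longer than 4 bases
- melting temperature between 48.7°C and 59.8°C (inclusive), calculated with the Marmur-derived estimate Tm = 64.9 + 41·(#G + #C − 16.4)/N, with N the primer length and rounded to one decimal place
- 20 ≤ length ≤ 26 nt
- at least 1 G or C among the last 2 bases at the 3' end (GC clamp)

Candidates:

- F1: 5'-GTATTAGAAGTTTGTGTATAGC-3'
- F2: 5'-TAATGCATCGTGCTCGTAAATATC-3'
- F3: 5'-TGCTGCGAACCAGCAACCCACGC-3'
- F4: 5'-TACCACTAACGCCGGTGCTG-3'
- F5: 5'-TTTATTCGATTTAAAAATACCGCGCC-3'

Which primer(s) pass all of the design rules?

F1 (22 nt, A=6 T=9 G=6 C=1): longest run = 3 ✓; Tm = 64.9 + 41·(7 − 16.4)/22 = 47.4°C, outside 48.7–59.8°C ✗; length 22 ✓; 3' end GC has 2 G/C ✓ — fails.
F2 (24 nt, A=7 T=8 G=4 C=5): longest run = 3 ✓; Tm = 64.9 + 41·(9 − 16.4)/24 = 52.3°C ✓; length 24 ✓; 3' end TC has 1 G/C ✓ — passes.
F3 (23 nt, A=6 T=2 G=5 C=10): longest run = 3 ✓; Tm = 64.9 + 41·(15 − 16.4)/23 = 62.4°C, outside 48.7–59.8°C ✗; length 23 ✓; 3' end GC has 2 G/C ✓ — fails.
F4 (20 nt, A=4 T=4 G=5 C=7): longest run = 2 ✓; Tm = 64.9 + 41·(12 − 16.4)/20 = 55.9°C ✓; length 20 ✓; 3' end TG has 1 G/C ✓ — passes.
F5 (26 nt, A=8 T=9 G=3 C=6): longest run = 5, exceeds 4 ✗; Tm = 64.9 + 41·(9 − 16.4)/26 = 53.2°C ✓; length 26 ✓; 3' end CC has 2 G/C ✓ — fails.

F2 and F4.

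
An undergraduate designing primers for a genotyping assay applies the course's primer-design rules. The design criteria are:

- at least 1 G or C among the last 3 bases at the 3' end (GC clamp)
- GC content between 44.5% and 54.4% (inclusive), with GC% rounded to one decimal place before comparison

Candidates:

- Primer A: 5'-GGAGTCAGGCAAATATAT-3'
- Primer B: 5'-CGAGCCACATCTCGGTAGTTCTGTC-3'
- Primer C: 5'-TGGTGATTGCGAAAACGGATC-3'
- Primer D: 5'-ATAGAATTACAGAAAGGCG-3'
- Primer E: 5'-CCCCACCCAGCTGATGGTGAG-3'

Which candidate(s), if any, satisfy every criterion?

Primer A (18 nt, A=7 T=4 G=5 C=2): 3' end TAT has 0 G/C, need ≥1 ✗; GC 7/18 = 38.9%, outside 44.5–54.4% ✗ — fails.
Primer B (25 nt, A=4 T=7 G=6 C=8): 3' end GTC has 2 G/C ✓; GC 14/25 = 56.0%, outside 44.5–54.4% ✗ — fails.
Primer C (21 nt, A=6 T=5 G=7 C=3): 3' end ATC has 1 G/C ✓; GC 10/21 = 47.6% ✓ — passes.
Primer D (19 nt, A=9 T=3 G=5 C=2): 3' end GCG has 3 G/C ✓; GC 7/19 = 36.8%, outside 44.5–54.4% ✗ — fails.
Primer E (21 nt, A=4 T=3 G=6 C=8): 3' end GAG has 2 G/C ✓; GC 14/21 = 66.7%, outside 44.5–54.4% ✗ — fails.

Primer C only.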